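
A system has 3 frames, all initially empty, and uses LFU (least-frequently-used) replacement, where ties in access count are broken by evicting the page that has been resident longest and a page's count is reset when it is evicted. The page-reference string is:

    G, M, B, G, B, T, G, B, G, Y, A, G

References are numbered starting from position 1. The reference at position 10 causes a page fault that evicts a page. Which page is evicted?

T

pos 1: G → fault, frames {G}
pos 2: M → fault, frames {G,M}
pos 3: B → fault, frames {G,M,B}
pos 4: G → hit
pos 5: B → hit
pos 6: T → fault, evict M, frames {G,B,T}
pos 7: G → hit
pos 8: B → hit
pos 9: G → hit
pos 10: Y → fault, evict T, frames {G,B,Y}
At position 10, page T is evicted.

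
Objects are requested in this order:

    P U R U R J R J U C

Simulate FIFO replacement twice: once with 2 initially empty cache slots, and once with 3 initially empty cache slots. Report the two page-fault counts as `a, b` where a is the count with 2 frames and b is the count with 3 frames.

2 frames: F F F . . F . . F F → 6 faults.
3 frames: F F F . . F . . . F → 5 faults.
5 < 6: adding a frame reduced faults, as is typical.

6, 5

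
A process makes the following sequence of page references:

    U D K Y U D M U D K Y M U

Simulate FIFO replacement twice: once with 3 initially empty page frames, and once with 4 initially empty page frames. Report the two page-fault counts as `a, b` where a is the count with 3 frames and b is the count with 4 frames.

10, 11

3 frames: F F F F F F F . . F F . F → 10 faults.
4 frames: F F F F . . F F F F F F F → 11 faults.
11 > 10: adding a frame increased faults — Belady's anomaly.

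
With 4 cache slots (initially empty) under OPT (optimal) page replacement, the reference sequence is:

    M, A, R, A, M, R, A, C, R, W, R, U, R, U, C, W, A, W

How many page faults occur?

7

M -> fault, frames [M]
A -> fault, frames [M, A]
R -> fault, frames [M, A, R]
A -> hit
M -> hit
R -> hit
A -> hit
C -> fault, frames [M, A, R, C]
R -> hit
W -> fault, evict M, frames [A, R, C, W]
R -> hit
U -> fault, evict A, frames [R, C, W, U]
R -> hit
U -> hit
C -> hit
W -> hit
A -> fault, evict U, frames [R, C, W, A]
W -> hit
Page faults: 7.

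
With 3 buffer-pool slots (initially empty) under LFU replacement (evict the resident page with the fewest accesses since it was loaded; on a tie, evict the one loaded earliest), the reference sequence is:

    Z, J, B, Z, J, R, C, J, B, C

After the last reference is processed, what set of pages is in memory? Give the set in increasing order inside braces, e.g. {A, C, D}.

Z -> miss, frames {Z}
J -> miss, frames {Z,J}
B -> miss, frames {Z,J,B}
Z -> hit
J -> hit
R -> miss, evict B, frames {Z,J,R}
C -> miss, evict R, frames {Z,J,C}
J -> hit
B -> miss, evict C, frames {Z,J,B}
C -> miss, evict B, frames {Z,J,C}

{C, J, Z}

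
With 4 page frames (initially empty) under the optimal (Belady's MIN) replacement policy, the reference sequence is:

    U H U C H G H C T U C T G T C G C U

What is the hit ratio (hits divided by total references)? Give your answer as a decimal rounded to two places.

U → fault, frames (U)
H → fault, frames (U H)
U → hit
C → fault, frames (U H C)
H → hit
G → fault, frames (U H C G)
H → hit
C → hit
T → fault, evict H, frames (U C G T)
U → hit
C → hit
T → hit
G → hit
T → hit
C → hit
G → hit
C → hit
U → hit
Hits: 13 of 18 references → 13/18 = 0.7222.

0.72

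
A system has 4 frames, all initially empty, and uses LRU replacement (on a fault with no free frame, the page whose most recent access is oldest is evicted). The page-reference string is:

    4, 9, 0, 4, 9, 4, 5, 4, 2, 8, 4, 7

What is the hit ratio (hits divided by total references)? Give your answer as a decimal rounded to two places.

0.42

4: fault, frames (4)
9: fault, frames (4 9)
0: fault, frames (4 9 0)
4: hit
9: hit
4: hit
5: fault, frames (0 9 4 5)
4: hit
2: fault, evict 0, frames (9 5 4 2)
8: fault, evict 9, frames (5 4 2 8)
4: hit
7: fault, evict 5, frames (2 8 4 7)
Hits: 5 of 12 references → 5/12 = 0.4167.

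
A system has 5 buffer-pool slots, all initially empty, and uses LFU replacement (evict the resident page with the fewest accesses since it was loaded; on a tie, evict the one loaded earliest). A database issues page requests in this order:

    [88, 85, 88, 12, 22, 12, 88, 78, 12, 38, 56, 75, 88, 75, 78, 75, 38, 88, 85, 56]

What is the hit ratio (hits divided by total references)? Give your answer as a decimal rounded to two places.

0.40

88 → fault, frames (88)
85 → fault, frames (88 85)
88 → hit
12 → fault, frames (88 85 12)
22 → fault, frames (88 85 12 22)
12 → hit
88 → hit
78 → fault, frames (88 85 12 22 78)
12 → hit
38 → fault, evict 85, frames (88 12 22 78 38)
56 → fault, evict 22, frames (88 12 78 38 56)
75 → fault, evict 78, frames (88 12 38 56 75)
88 → hit
75 → hit
78 → fault, evict 38, frames (88 12 56 75 78)
75 → hit
38 → fault, evict 56, frames (88 12 75 78 38)
88 → hit
85 → fault, evict 78, frames (88 12 75 38 85)
56 → fault, evict 38, frames (88 12 75 85 56)
Hits: 8 of 20 references → 8/20 = 0.4000.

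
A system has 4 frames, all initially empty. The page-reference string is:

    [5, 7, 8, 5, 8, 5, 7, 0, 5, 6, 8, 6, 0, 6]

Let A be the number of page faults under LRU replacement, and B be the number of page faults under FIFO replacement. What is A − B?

1

Under LRU: F F F . . . . F . F F . . . → 6 faults.
Under FIFO: F F F . . . . F . F . . . . → 5 faults.
A − B = 6 − 5 = 1.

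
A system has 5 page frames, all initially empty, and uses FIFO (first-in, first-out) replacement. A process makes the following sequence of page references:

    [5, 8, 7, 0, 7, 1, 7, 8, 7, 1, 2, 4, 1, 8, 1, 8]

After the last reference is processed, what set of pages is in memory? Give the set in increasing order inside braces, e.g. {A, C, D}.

5 -> miss, frames {5}
8 -> miss, frames {5,8}
7 -> miss, frames {5,8,7}
0 -> miss, frames {5,8,7,0}
7 -> hit
1 -> miss, frames {5,8,7,0,1}
7 -> hit
8 -> hit
7 -> hit
1 -> hit
2 -> miss, evict 5, frames {8,7,0,1,2}
4 -> miss, evict 8, frames {7,0,1,2,4}
1 -> hit
8 -> miss, evict 7, frames {0,1,2,4,8}
1 -> hit
8 -> hit

{0, 1, 2, 4, 8}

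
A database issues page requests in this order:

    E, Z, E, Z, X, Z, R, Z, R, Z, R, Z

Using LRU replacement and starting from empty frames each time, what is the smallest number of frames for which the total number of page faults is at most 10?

2

f=1: 12 faults
f=2: 4 faults
f=3: 4 faults
f=4: 4 faults
Smallest f with faults ≤ 10 is 2.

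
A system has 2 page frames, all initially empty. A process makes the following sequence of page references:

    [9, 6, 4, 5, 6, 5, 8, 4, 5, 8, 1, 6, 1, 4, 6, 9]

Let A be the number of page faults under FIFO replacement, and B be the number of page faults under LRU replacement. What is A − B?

-1

Under FIFO: F F F F F . F F F F F F . F . F → 13 faults.
Under LRU: F F F F F . F F F F F F . F F F → 14 faults.
A − B = 13 − 14 = -1.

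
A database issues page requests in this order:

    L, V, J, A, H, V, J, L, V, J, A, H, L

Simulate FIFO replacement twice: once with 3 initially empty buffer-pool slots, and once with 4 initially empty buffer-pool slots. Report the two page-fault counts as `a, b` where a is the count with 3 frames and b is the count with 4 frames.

10, 11

3 frames: F F F F F F F F . . F F . → 10 faults.
4 frames: F F F F F . . F F F F F F → 11 faults.
11 > 10: adding a frame increased faults — Belady's anomaly.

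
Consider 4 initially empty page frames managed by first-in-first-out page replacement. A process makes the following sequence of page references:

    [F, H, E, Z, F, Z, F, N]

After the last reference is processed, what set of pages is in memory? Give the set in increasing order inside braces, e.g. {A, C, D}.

{E, H, N, Z}

F → fault, frames [F]
H → fault, frames [F, H]
E → fault, frames [F, H, E]
Z → fault, frames [F, H, E, Z]
F → hit
Z → hit
F → hit
N → fault, evict F, frames [H, E, Z, N]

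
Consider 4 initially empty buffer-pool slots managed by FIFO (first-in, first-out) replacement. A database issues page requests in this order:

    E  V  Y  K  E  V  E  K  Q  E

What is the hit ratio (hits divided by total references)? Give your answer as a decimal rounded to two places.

0.40

E -> fault, frames {E}
V -> fault, frames {E,V}
Y -> fault, frames {E,V,Y}
K -> fault, frames {E,V,Y,K}
E -> hit
V -> hit
E -> hit
K -> hit
Q -> fault, evict E, frames {V,Y,K,Q}
E -> fault, evict V, frames {Y,K,Q,E}
Hits: 4 of 10 references → 4/10 = 0.4000.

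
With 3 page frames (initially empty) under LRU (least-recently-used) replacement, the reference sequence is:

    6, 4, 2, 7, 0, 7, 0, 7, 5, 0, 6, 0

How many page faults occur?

6: miss, frames {6}
4: miss, frames {6,4}
2: miss, frames {6,4,2}
7: miss, evict 6, frames {4,2,7}
0: miss, evict 4, frames {2,7,0}
7: hit
0: hit
7: hit
5: miss, evict 2, frames {0,7,5}
0: hit
6: miss, evict 7, frames {5,0,6}
0: hit
Page faults: 7.

7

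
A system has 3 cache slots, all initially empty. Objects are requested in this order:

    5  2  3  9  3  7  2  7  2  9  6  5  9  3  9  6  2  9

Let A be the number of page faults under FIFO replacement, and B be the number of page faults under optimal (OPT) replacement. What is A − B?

Under FIFO: F F F F . F F . . . F F F F . F F F → 13 faults.
Under OPT: F F F F . F . . . . F F . F . . F . → 9 faults.
A − B = 13 − 9 = 4.

4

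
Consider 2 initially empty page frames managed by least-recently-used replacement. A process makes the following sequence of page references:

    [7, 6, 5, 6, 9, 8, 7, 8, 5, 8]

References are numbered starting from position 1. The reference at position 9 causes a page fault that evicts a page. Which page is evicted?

7

pos 1: 7: miss, frames [7]
pos 2: 6: miss, frames [7, 6]
pos 3: 5: miss, evict 7, frames [6, 5]
pos 4: 6: hit
pos 5: 9: miss, evict 5, frames [6, 9]
pos 6: 8: miss, evict 6, frames [9, 8]
pos 7: 7: miss, evict 9, frames [8, 7]
pos 8: 8: hit
pos 9: 5: miss, evict 7, frames [8, 5]
At position 9, page 7 is evicted.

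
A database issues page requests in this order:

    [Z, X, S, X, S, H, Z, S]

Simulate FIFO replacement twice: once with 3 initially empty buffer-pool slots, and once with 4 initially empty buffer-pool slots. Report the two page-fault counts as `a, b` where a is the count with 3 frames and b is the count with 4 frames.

3 frames: F F F . . F F . → 5 faults.
4 frames: F F F . . F . . → 4 faults.
4 < 5: adding a frame reduced faults, as is typical.

5, 4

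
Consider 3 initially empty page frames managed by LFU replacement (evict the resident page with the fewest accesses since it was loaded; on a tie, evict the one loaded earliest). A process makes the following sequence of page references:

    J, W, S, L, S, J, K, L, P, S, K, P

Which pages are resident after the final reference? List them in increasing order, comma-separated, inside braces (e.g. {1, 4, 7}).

J -> fault, frames {J}
W -> fault, frames {J,W}
S -> fault, frames {J,W,S}
L -> fault, evict J, frames {W,S,L}
S -> hit
J -> fault, evict W, frames {S,L,J}
K -> fault, evict L, frames {S,J,K}
L -> fault, evict J, frames {S,K,L}
P -> fault, evict K, frames {S,L,P}
S -> hit
K -> fault, evict L, frames {S,P,K}
P -> hit

{K, P, S}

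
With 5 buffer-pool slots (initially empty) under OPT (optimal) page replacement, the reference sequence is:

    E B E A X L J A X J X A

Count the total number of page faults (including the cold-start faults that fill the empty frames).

E → miss, frames [E]
B → miss, frames [E, B]
E → hit
A → miss, frames [E, B, A]
X → miss, frames [E, B, A, X]
L → miss, frames [E, B, A, X, L]
J → miss, evict L, frames [E, B, A, X, J]
A → hit
X → hit
J → hit
X → hit
A → hit
Page faults: 6.

6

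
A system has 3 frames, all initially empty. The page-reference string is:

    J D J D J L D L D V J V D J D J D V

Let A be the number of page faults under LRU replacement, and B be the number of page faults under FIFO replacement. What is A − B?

Under LRU: F F . . . F . . . F F . . . . . . . → 5 faults.
Under FIFO: F F . . . F . . . F F . F . . . . . → 6 faults.
A − B = 5 − 6 = -1.

-1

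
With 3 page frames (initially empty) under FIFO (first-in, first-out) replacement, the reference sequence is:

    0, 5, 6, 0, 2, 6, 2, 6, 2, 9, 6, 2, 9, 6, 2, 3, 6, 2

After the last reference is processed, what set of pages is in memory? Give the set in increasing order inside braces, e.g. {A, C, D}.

0 -> fault, frames [0]
5 -> fault, frames [0, 5]
6 -> fault, frames [0, 5, 6]
0 -> hit
2 -> fault, evict 0, frames [5, 6, 2]
6 -> hit
2 -> hit
6 -> hit
2 -> hit
9 -> fault, evict 5, frames [6, 2, 9]
6 -> hit
2 -> hit
9 -> hit
6 -> hit
2 -> hit
3 -> fault, evict 6, frames [2, 9, 3]
6 -> fault, evict 2, frames [9, 3, 6]
2 -> fault, evict 9, frames [3, 6, 2]

{2, 3, 6}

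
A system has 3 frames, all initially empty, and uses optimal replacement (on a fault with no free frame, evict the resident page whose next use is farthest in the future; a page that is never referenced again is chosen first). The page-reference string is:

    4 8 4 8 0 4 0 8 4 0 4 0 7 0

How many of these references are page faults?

4

4: fault, frames [4]
8: fault, frames [4, 8]
4: hit
8: hit
0: fault, frames [4, 8, 0]
4: hit
0: hit
8: hit
4: hit
0: hit
4: hit
0: hit
7: fault, evict 8, frames [4, 0, 7]
0: hit
Page faults: 4.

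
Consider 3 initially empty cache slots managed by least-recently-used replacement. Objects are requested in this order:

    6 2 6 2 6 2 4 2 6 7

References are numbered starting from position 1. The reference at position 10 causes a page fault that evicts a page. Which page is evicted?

pos 1: 6: miss, frames [6]
pos 2: 2: miss, frames [6, 2]
pos 3: 6: hit
pos 4: 2: hit
pos 5: 6: hit
pos 6: 2: hit
pos 7: 4: miss, frames [6, 2, 4]
pos 8: 2: hit
pos 9: 6: hit
pos 10: 7: miss, evict 4, frames [2, 6, 7]
At position 10, page 4 is evicted.

4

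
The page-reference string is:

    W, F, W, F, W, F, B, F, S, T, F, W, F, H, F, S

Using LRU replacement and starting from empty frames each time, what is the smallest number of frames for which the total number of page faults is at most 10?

2

f=1: 16 faults
f=2: 9 faults
f=3: 8 faults
f=4: 8 faults
f=5: 6 faults
f=6: 6 faults
Smallest f with faults ≤ 10 is 2.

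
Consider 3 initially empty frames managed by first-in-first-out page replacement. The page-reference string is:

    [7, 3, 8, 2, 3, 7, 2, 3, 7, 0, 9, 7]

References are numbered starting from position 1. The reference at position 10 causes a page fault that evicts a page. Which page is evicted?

2

pos 1: 7 -> miss, frames {7}
pos 2: 3 -> miss, frames {7,3}
pos 3: 8 -> miss, frames {7,3,8}
pos 4: 2 -> miss, evict 7, frames {3,8,2}
pos 5: 3 -> hit
pos 6: 7 -> miss, evict 3, frames {8,2,7}
pos 7: 2 -> hit
pos 8: 3 -> miss, evict 8, frames {2,7,3}
pos 9: 7 -> hit
pos 10: 0 -> miss, evict 2, frames {7,3,0}
At position 10, page 2 is evicted.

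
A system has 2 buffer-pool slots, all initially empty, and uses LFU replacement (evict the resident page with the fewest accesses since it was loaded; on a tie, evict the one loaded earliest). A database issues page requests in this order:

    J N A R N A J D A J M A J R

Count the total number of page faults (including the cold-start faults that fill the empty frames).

J -> fault, frames (J)
N -> fault, frames (J N)
A -> fault, evict J, frames (N A)
R -> fault, evict N, frames (A R)
N -> fault, evict A, frames (R N)
A -> fault, evict R, frames (N A)
J -> fault, evict N, frames (A J)
D -> fault, evict A, frames (J D)
A -> fault, evict J, frames (D A)
J -> fault, evict D, frames (A J)
M -> fault, evict A, frames (J M)
A -> fault, evict J, frames (M A)
J -> fault, evict M, frames (A J)
R -> fault, evict A, frames (J R)
Page faults: 14.

14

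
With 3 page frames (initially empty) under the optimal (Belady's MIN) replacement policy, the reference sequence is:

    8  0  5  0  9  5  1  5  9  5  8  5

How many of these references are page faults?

6

8 → fault, frames [8]
0 → fault, frames [8, 0]
5 → fault, frames [8, 0, 5]
0 → hit
9 → fault, evict 0, frames [8, 5, 9]
5 → hit
1 → fault, evict 8, frames [5, 9, 1]
5 → hit
9 → hit
5 → hit
8 → fault, evict 1, frames [5, 9, 8]
5 → hit
Page faults: 6.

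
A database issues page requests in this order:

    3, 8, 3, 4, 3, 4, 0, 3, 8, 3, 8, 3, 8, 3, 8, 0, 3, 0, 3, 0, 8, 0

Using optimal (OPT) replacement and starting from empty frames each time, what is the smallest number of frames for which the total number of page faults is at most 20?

f=1: 22 faults
f=2: 7 faults
f=3: 4 faults
f=4: 4 faults
Smallest f with faults ≤ 20 is 2.

2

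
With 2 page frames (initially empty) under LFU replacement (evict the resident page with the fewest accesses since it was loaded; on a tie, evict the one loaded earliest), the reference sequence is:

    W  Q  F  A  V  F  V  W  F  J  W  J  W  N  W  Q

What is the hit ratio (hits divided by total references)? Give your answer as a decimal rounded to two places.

W -> fault, frames (W)
Q -> fault, frames (W Q)
F -> fault, evict W, frames (Q F)
A -> fault, evict Q, frames (F A)
V -> fault, evict F, frames (A V)
F -> fault, evict A, frames (V F)
V -> hit
W -> fault, evict F, frames (V W)
F -> fault, evict W, frames (V F)
J -> fault, evict F, frames (V J)
W -> fault, evict J, frames (V W)
J -> fault, evict W, frames (V J)
W -> fault, evict J, frames (V W)
N -> fault, evict W, frames (V N)
W -> fault, evict N, frames (V W)
Q -> fault, evict W, frames (V Q)
Hits: 1 of 16 references → 1/16 = 0.0625.

0.06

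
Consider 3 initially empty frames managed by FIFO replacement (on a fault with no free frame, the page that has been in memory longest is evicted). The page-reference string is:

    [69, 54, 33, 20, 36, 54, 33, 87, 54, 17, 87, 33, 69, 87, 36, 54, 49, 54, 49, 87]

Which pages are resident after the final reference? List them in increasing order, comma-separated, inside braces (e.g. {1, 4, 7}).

69 -> fault, frames {69}
54 -> fault, frames {69,54}
33 -> fault, frames {69,54,33}
20 -> fault, evict 69, frames {54,33,20}
36 -> fault, evict 54, frames {33,20,36}
54 -> fault, evict 33, frames {20,36,54}
33 -> fault, evict 20, frames {36,54,33}
87 -> fault, evict 36, frames {54,33,87}
54 -> hit
17 -> fault, evict 54, frames {33,87,17}
87 -> hit
33 -> hit
69 -> fault, evict 33, frames {87,17,69}
87 -> hit
36 -> fault, evict 87, frames {17,69,36}
54 -> fault, evict 17, frames {69,36,54}
49 -> fault, evict 69, frames {36,54,49}
54 -> hit
49 -> hit
87 -> fault, evict 36, frames {54,49,87}

{49, 54, 87}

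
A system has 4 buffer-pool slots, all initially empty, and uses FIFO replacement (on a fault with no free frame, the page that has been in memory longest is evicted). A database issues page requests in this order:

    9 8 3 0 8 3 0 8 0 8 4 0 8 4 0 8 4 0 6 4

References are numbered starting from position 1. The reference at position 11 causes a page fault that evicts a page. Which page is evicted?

9

pos 1: 9 → miss, frames {9}
pos 2: 8 → miss, frames {9,8}
pos 3: 3 → miss, frames {9,8,3}
pos 4: 0 → miss, frames {9,8,3,0}
pos 5: 8 → hit
pos 6: 3 → hit
pos 7: 0 → hit
pos 8: 8 → hit
pos 9: 0 → hit
pos 10: 8 → hit
pos 11: 4 → miss, evict 9, frames {8,3,0,4}
At position 11, page 9 is evicted.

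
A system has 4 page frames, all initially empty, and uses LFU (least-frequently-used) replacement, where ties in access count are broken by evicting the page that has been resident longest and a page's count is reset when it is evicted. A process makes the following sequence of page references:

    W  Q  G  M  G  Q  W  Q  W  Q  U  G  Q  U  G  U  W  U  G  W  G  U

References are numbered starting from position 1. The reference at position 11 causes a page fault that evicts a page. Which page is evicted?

M

pos 1: W: fault, frames {W}
pos 2: Q: fault, frames {W,Q}
pos 3: G: fault, frames {W,Q,G}
pos 4: M: fault, frames {W,Q,G,M}
pos 5: G: hit
pos 6: Q: hit
pos 7: W: hit
pos 8: Q: hit
pos 9: W: hit
pos 10: Q: hit
pos 11: U: fault, evict M, frames {W,Q,G,U}
At position 11, page M is evicted.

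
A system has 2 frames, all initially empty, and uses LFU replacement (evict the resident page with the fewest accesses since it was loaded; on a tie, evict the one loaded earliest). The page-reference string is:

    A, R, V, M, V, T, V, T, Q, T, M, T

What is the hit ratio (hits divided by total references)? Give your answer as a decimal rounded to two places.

A → miss, frames (A)
R → miss, frames (A R)
V → miss, evict A, frames (R V)
M → miss, evict R, frames (V M)
V → hit
T → miss, evict M, frames (V T)
V → hit
T → hit
Q → miss, evict T, frames (V Q)
T → miss, evict Q, frames (V T)
M → miss, evict T, frames (V M)
T → miss, evict M, frames (V T)
Hits: 3 of 12 references → 3/12 = 0.2500.

0.25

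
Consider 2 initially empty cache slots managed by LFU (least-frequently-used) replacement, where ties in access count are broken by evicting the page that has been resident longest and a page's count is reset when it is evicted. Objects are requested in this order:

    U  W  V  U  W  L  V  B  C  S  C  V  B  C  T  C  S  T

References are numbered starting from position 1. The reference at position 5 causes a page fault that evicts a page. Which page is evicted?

V

pos 1: U -> miss, frames [U]
pos 2: W -> miss, frames [U, W]
pos 3: V -> miss, evict U, frames [W, V]
pos 4: U -> miss, evict W, frames [V, U]
pos 5: W -> miss, evict V, frames [U, W]
At position 5, page V is evicted.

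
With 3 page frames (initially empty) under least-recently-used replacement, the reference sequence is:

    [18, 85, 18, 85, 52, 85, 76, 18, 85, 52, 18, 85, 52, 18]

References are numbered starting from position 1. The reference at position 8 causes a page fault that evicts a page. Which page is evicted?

pos 1: 18: miss, frames [18]
pos 2: 85: miss, frames [18, 85]
pos 3: 18: hit
pos 4: 85: hit
pos 5: 52: miss, frames [18, 85, 52]
pos 6: 85: hit
pos 7: 76: miss, evict 18, frames [52, 85, 76]
pos 8: 18: miss, evict 52, frames [85, 76, 18]
At position 8, page 52 is evicted.

52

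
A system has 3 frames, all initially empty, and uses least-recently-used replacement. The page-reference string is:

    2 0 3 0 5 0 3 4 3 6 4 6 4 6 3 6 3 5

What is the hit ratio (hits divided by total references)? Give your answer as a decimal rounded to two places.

0.61

2: fault, frames [2]
0: fault, frames [2, 0]
3: fault, frames [2, 0, 3]
0: hit
5: fault, evict 2, frames [3, 0, 5]
0: hit
3: hit
4: fault, evict 5, frames [0, 3, 4]
3: hit
6: fault, evict 0, frames [4, 3, 6]
4: hit
6: hit
4: hit
6: hit
3: hit
6: hit
3: hit
5: fault, evict 4, frames [6, 3, 5]
Hits: 11 of 18 references → 11/18 = 0.6111.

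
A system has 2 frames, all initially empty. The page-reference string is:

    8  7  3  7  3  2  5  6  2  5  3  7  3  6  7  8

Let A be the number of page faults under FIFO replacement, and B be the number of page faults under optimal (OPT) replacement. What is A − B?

1

Under FIFO: F F F . . F F F F F F F . F . F → 12 faults.
Under OPT: F F F . . F F F . F F F . F . F → 11 faults.
A − B = 12 − 11 = 1.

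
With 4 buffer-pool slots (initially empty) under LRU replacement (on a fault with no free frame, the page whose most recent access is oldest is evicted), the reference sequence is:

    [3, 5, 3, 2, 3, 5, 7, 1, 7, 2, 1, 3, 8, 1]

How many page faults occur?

3 → fault, frames [3]
5 → fault, frames [3, 5]
3 → hit
2 → fault, frames [5, 3, 2]
3 → hit
5 → hit
7 → fault, frames [2, 3, 5, 7]
1 → fault, evict 2, frames [3, 5, 7, 1]
7 → hit
2 → fault, evict 3, frames [5, 1, 7, 2]
1 → hit
3 → fault, evict 5, frames [7, 2, 1, 3]
8 → fault, evict 7, frames [2, 1, 3, 8]
1 → hit
Page faults: 8.

8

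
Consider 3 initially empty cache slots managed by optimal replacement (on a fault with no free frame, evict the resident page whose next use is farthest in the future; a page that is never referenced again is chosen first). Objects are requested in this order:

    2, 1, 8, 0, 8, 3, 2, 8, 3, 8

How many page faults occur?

5

2 -> miss, frames [2]
1 -> miss, frames [2, 1]
8 -> miss, frames [2, 1, 8]
0 -> miss, evict 1, frames [2, 8, 0]
8 -> hit
3 -> miss, evict 0, frames [2, 8, 3]
2 -> hit
8 -> hit
3 -> hit
8 -> hit
Page faults: 5.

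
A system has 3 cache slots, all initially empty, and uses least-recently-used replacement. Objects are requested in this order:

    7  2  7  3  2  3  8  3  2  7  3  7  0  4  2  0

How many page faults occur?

8

7 → miss, frames [7]
2 → miss, frames [7, 2]
7 → hit
3 → miss, frames [2, 7, 3]
2 → hit
3 → hit
8 → miss, evict 7, frames [2, 3, 8]
3 → hit
2 → hit
7 → miss, evict 8, frames [3, 2, 7]
3 → hit
7 → hit
0 → miss, evict 2, frames [3, 7, 0]
4 → miss, evict 3, frames [7, 0, 4]
2 → miss, evict 7, frames [0, 4, 2]
0 → hit
Page faults: 8.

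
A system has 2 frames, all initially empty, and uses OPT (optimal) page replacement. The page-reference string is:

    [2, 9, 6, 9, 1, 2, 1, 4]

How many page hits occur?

2 → fault, frames {2}
9 → fault, frames {2,9}
6 → fault, evict 2, frames {9,6}
9 → hit
1 → fault, evict 6, frames {9,1}
2 → fault, evict 9, frames {1,2}
1 → hit
4 → fault, evict 2, frames {1,4}
Hits: 2.

2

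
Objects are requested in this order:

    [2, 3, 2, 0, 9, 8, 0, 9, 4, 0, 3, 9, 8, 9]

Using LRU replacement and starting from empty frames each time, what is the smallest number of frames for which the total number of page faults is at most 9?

f=1: 14 faults
f=2: 12 faults
f=3: 9 faults
f=4: 8 faults
f=5: 7 faults
f=6: 6 faults
Smallest f with faults ≤ 9 is 3.

3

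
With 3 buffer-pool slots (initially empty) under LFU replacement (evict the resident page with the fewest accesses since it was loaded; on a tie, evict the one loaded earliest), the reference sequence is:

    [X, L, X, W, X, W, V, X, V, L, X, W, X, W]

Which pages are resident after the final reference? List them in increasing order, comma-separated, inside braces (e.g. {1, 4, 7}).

X → fault, frames (X)
L → fault, frames (X L)
X → hit
W → fault, frames (X L W)
X → hit
W → hit
V → fault, evict L, frames (X W V)
X → hit
V → hit
L → fault, evict W, frames (X V L)
X → hit
W → fault, evict L, frames (X V W)
X → hit
W → hit

{V, W, X}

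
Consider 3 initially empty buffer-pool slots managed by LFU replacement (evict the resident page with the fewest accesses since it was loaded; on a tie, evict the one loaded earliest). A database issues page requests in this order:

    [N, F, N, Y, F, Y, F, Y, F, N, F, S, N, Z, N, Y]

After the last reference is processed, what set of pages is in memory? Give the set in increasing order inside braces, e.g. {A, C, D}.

N: miss, frames [N]
F: miss, frames [N, F]
N: hit
Y: miss, frames [N, F, Y]
F: hit
Y: hit
F: hit
Y: hit
F: hit
N: hit
F: hit
S: miss, evict N, frames [F, Y, S]
N: miss, evict S, frames [F, Y, N]
Z: miss, evict N, frames [F, Y, Z]
N: miss, evict Z, frames [F, Y, N]
Y: hit

{F, N, Y}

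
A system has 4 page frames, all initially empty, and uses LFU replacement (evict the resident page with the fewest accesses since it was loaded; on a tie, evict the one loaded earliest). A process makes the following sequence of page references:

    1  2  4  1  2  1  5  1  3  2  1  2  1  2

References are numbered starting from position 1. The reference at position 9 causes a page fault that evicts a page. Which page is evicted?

pos 1: 1 -> miss, frames {1}
pos 2: 2 -> miss, frames {1,2}
pos 3: 4 -> miss, frames {1,2,4}
pos 4: 1 -> hit
pos 5: 2 -> hit
pos 6: 1 -> hit
pos 7: 5 -> miss, frames {1,2,4,5}
pos 8: 1 -> hit
pos 9: 3 -> miss, evict 4, frames {1,2,5,3}
At position 9, page 4 is evicted.

4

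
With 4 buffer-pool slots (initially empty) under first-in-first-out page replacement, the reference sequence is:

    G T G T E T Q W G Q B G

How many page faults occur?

7

G -> miss, frames [G]
T -> miss, frames [G, T]
G -> hit
T -> hit
E -> miss, frames [G, T, E]
T -> hit
Q -> miss, frames [G, T, E, Q]
W -> miss, evict G, frames [T, E, Q, W]
G -> miss, evict T, frames [E, Q, W, G]
Q -> hit
B -> miss, evict E, frames [Q, W, G, B]
G -> hit
Page faults: 7.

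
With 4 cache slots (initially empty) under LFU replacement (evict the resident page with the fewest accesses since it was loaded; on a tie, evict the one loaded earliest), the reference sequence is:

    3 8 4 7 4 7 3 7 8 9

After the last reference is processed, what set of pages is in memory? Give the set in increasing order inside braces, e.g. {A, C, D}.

{4, 7, 8, 9}

3 → fault, frames [3]
8 → fault, frames [3, 8]
4 → fault, frames [3, 8, 4]
7 → fault, frames [3, 8, 4, 7]
4 → hit
7 → hit
3 → hit
7 → hit
8 → hit
9 → fault, evict 3, frames [8, 4, 7, 9]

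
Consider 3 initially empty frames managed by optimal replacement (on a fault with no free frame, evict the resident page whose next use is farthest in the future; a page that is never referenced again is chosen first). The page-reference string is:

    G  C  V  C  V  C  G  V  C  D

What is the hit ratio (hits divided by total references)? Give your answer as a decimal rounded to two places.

G -> miss, frames {G}
C -> miss, frames {G,C}
V -> miss, frames {G,C,V}
C -> hit
V -> hit
C -> hit
G -> hit
V -> hit
C -> hit
D -> miss, evict V, frames {G,C,D}
Hits: 6 of 10 references → 6/10 = 0.6000.

0.60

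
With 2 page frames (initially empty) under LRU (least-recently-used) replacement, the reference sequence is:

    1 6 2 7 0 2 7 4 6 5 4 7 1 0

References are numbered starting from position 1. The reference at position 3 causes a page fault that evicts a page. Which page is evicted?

pos 1: 1: fault, frames [1]
pos 2: 6: fault, frames [1, 6]
pos 3: 2: fault, evict 1, frames [6, 2]
At position 3, page 1 is evicted.

1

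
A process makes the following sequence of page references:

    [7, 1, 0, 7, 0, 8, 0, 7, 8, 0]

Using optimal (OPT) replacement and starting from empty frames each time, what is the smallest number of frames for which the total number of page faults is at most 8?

f=1: 10 faults
f=2: 6 faults
f=3: 4 faults
f=4: 4 faults
Smallest f with faults ≤ 8 is 2.

2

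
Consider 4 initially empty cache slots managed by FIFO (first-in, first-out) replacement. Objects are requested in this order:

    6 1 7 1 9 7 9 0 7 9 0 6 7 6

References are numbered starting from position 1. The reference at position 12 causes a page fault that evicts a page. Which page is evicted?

1

pos 1: 6 -> miss, frames {6}
pos 2: 1 -> miss, frames {6,1}
pos 3: 7 -> miss, frames {6,1,7}
pos 4: 1 -> hit
pos 5: 9 -> miss, frames {6,1,7,9}
pos 6: 7 -> hit
pos 7: 9 -> hit
pos 8: 0 -> miss, evict 6, frames {1,7,9,0}
pos 9: 7 -> hit
pos 10: 9 -> hit
pos 11: 0 -> hit
pos 12: 6 -> miss, evict 1, frames {7,9,0,6}
At position 12, page 1 is evicted.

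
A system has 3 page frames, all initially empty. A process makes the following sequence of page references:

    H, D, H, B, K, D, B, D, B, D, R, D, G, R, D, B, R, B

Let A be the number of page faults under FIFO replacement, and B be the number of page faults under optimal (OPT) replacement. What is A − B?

Under FIFO: F F . F F . . . . . F F F . . F F . → 9 faults.
Under OPT: F F . F F . . . . . F . F . . F . . → 7 faults.
A − B = 9 − 7 = 2.

2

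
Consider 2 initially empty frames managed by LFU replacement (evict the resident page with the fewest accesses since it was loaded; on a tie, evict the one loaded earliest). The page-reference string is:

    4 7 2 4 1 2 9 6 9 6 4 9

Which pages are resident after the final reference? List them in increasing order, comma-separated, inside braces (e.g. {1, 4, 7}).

{6, 9}

4 -> miss, frames [4]
7 -> miss, frames [4, 7]
2 -> miss, evict 4, frames [7, 2]
4 -> miss, evict 7, frames [2, 4]
1 -> miss, evict 2, frames [4, 1]
2 -> miss, evict 4, frames [1, 2]
9 -> miss, evict 1, frames [2, 9]
6 -> miss, evict 2, frames [9, 6]
9 -> hit
6 -> hit
4 -> miss, evict 9, frames [6, 4]
9 -> miss, evict 4, frames [6, 9]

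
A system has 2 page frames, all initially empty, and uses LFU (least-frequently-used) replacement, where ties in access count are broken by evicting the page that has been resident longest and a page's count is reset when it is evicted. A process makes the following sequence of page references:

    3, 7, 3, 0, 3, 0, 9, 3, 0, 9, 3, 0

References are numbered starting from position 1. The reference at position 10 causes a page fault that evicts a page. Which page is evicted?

0

pos 1: 3 -> miss, frames {3}
pos 2: 7 -> miss, frames {3,7}
pos 3: 3 -> hit
pos 4: 0 -> miss, evict 7, frames {3,0}
pos 5: 3 -> hit
pos 6: 0 -> hit
pos 7: 9 -> miss, evict 0, frames {3,9}
pos 8: 3 -> hit
pos 9: 0 -> miss, evict 9, frames {3,0}
pos 10: 9 -> miss, evict 0, frames {3,9}
At position 10, page 0 is evicted.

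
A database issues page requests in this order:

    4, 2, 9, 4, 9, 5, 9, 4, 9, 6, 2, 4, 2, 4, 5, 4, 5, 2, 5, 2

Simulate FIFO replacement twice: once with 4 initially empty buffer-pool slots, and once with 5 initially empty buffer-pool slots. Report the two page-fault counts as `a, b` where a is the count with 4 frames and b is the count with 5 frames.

4 frames: F F F . . F . . . F . F F . . . . . . . → 7 faults.
5 frames: F F F . . F . . . F . . . . . . . . . . → 5 faults.
5 < 7: adding a frame reduced faults, as is typical.

7, 5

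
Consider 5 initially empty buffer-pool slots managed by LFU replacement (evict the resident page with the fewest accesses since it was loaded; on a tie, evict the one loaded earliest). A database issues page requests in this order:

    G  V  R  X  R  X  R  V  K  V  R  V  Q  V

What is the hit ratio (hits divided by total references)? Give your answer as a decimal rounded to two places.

0.57

G -> miss, frames {G}
V -> miss, frames {G,V}
R -> miss, frames {G,V,R}
X -> miss, frames {G,V,R,X}
R -> hit
X -> hit
R -> hit
V -> hit
K -> miss, frames {G,V,R,X,K}
V -> hit
R -> hit
V -> hit
Q -> miss, evict G, frames {V,R,X,K,Q}
V -> hit
Hits: 8 of 14 references → 8/14 = 0.5714.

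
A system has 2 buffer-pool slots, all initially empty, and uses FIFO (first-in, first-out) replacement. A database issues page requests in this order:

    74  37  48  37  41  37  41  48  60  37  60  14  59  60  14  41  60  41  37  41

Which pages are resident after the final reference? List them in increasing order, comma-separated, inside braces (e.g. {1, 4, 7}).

74: miss, frames [74]
37: miss, frames [74, 37]
48: miss, evict 74, frames [37, 48]
37: hit
41: miss, evict 37, frames [48, 41]
37: miss, evict 48, frames [41, 37]
41: hit
48: miss, evict 41, frames [37, 48]
60: miss, evict 37, frames [48, 60]
37: miss, evict 48, frames [60, 37]
60: hit
14: miss, evict 60, frames [37, 14]
59: miss, evict 37, frames [14, 59]
60: miss, evict 14, frames [59, 60]
14: miss, evict 59, frames [60, 14]
41: miss, evict 60, frames [14, 41]
60: miss, evict 14, frames [41, 60]
41: hit
37: miss, evict 41, frames [60, 37]
41: miss, evict 60, frames [37, 41]

{37, 41}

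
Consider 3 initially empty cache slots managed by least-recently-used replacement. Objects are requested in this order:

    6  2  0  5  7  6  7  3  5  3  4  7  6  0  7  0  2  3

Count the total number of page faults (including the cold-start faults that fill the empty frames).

6 -> miss, frames {6}
2 -> miss, frames {6,2}
0 -> miss, frames {6,2,0}
5 -> miss, evict 6, frames {2,0,5}
7 -> miss, evict 2, frames {0,5,7}
6 -> miss, evict 0, frames {5,7,6}
7 -> hit
3 -> miss, evict 5, frames {6,7,3}
5 -> miss, evict 6, frames {7,3,5}
3 -> hit
4 -> miss, evict 7, frames {5,3,4}
7 -> miss, evict 5, frames {3,4,7}
6 -> miss, evict 3, frames {4,7,6}
0 -> miss, evict 4, frames {7,6,0}
7 -> hit
0 -> hit
2 -> miss, evict 6, frames {7,0,2}
3 -> miss, evict 7, frames {0,2,3}
Page faults: 14.

14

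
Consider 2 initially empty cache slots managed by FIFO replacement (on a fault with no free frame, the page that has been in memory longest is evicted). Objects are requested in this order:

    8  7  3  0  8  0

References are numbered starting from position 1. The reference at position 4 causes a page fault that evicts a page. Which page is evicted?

pos 1: 8 → fault, frames [8]
pos 2: 7 → fault, frames [8, 7]
pos 3: 3 → fault, evict 8, frames [7, 3]
pos 4: 0 → fault, evict 7, frames [3, 0]
At position 4, page 7 is evicted.

7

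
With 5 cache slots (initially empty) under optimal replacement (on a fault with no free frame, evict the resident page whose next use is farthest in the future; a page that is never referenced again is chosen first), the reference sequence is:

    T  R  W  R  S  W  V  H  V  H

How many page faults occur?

6

T → miss, frames {T}
R → miss, frames {T,R}
W → miss, frames {T,R,W}
R → hit
S → miss, frames {T,R,W,S}
W → hit
V → miss, frames {T,R,W,S,V}
H → miss, evict S, frames {T,R,W,V,H}
V → hit
H → hit
Page faults: 6.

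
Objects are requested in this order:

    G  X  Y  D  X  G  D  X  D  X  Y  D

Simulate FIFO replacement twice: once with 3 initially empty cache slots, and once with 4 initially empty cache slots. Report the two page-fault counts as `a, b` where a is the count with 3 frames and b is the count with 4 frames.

8, 4

3 frames: F F F F . F . F . . F F → 8 faults.
4 frames: F F F F . . . . . . . . → 4 faults.
4 < 8: adding a frame reduced faults, as is typical.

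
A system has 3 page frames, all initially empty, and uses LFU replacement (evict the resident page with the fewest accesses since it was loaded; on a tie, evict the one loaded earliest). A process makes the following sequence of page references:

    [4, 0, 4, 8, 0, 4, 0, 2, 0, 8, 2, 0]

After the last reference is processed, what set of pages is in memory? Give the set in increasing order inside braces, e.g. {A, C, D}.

{0, 2, 4}

4: miss, frames [4]
0: miss, frames [4, 0]
4: hit
8: miss, frames [4, 0, 8]
0: hit
4: hit
0: hit
2: miss, evict 8, frames [4, 0, 2]
0: hit
8: miss, evict 2, frames [4, 0, 8]
2: miss, evict 8, frames [4, 0, 2]
0: hit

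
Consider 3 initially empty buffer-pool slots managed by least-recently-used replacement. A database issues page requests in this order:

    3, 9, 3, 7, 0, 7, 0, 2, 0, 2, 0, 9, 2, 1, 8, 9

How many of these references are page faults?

9

3: miss, frames [3]
9: miss, frames [3, 9]
3: hit
7: miss, frames [9, 3, 7]
0: miss, evict 9, frames [3, 7, 0]
7: hit
0: hit
2: miss, evict 3, frames [7, 0, 2]
0: hit
2: hit
0: hit
9: miss, evict 7, frames [2, 0, 9]
2: hit
1: miss, evict 0, frames [9, 2, 1]
8: miss, evict 9, frames [2, 1, 8]
9: miss, evict 2, frames [1, 8, 9]
Page faults: 9.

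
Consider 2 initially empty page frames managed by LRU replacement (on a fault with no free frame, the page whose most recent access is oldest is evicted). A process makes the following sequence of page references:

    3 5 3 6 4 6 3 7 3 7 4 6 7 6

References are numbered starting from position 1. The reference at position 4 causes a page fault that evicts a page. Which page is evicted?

5

pos 1: 3 -> fault, frames (3)
pos 2: 5 -> fault, frames (3 5)
pos 3: 3 -> hit
pos 4: 6 -> fault, evict 5, frames (3 6)
At position 4, page 5 is evicted.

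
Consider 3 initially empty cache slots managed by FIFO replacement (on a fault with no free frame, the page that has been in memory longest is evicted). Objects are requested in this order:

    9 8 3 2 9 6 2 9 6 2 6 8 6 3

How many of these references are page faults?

9: miss, frames [9]
8: miss, frames [9, 8]
3: miss, frames [9, 8, 3]
2: miss, evict 9, frames [8, 3, 2]
9: miss, evict 8, frames [3, 2, 9]
6: miss, evict 3, frames [2, 9, 6]
2: hit
9: hit
6: hit
2: hit
6: hit
8: miss, evict 2, frames [9, 6, 8]
6: hit
3: miss, evict 9, frames [6, 8, 3]
Page faults: 8.

8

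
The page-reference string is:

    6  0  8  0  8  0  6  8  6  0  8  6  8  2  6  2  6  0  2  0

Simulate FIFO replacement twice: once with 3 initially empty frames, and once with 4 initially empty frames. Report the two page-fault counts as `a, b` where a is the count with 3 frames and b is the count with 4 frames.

3 frames: F F F . . . . . . . . . . F F . . F . . → 6 faults.
4 frames: F F F . . . . . . . . . . F . . . . . . → 4 faults.
4 < 6: adding a frame reduced faults, as is typical.

6, 4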